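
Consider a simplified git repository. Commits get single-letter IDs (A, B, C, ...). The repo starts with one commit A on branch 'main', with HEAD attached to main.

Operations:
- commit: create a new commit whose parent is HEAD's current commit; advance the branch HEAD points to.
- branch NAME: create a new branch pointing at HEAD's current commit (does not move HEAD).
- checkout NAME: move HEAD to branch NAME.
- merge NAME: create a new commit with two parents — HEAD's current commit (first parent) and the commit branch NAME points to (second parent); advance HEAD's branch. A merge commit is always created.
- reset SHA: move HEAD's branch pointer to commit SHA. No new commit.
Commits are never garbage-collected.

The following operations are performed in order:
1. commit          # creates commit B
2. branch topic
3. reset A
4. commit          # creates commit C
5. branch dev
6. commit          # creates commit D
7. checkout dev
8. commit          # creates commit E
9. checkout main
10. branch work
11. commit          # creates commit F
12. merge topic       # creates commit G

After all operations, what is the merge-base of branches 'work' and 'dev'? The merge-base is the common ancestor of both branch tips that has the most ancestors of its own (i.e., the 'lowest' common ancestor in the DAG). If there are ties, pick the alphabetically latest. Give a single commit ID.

Answer: C

Derivation:
After op 1 (commit): HEAD=main@B [main=B]
After op 2 (branch): HEAD=main@B [main=B topic=B]
After op 3 (reset): HEAD=main@A [main=A topic=B]
After op 4 (commit): HEAD=main@C [main=C topic=B]
After op 5 (branch): HEAD=main@C [dev=C main=C topic=B]
After op 6 (commit): HEAD=main@D [dev=C main=D topic=B]
After op 7 (checkout): HEAD=dev@C [dev=C main=D topic=B]
After op 8 (commit): HEAD=dev@E [dev=E main=D topic=B]
After op 9 (checkout): HEAD=main@D [dev=E main=D topic=B]
After op 10 (branch): HEAD=main@D [dev=E main=D topic=B work=D]
After op 11 (commit): HEAD=main@F [dev=E main=F topic=B work=D]
After op 12 (merge): HEAD=main@G [dev=E main=G topic=B work=D]
ancestors(work=D): ['A', 'C', 'D']
ancestors(dev=E): ['A', 'C', 'E']
common: ['A', 'C']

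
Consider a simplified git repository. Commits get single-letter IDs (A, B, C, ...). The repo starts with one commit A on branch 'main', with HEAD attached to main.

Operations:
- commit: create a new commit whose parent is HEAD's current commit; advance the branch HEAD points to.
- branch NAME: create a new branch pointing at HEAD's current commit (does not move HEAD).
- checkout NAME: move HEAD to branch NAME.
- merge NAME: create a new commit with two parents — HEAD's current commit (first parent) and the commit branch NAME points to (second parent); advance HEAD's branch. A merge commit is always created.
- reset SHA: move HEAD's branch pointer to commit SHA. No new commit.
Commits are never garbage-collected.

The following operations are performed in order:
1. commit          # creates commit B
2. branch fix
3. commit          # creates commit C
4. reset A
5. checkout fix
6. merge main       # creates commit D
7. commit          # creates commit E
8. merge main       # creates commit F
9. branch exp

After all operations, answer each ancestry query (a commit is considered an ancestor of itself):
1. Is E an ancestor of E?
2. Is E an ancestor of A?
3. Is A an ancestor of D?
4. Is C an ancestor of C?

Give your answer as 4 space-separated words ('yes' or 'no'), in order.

After op 1 (commit): HEAD=main@B [main=B]
After op 2 (branch): HEAD=main@B [fix=B main=B]
After op 3 (commit): HEAD=main@C [fix=B main=C]
After op 4 (reset): HEAD=main@A [fix=B main=A]
After op 5 (checkout): HEAD=fix@B [fix=B main=A]
After op 6 (merge): HEAD=fix@D [fix=D main=A]
After op 7 (commit): HEAD=fix@E [fix=E main=A]
After op 8 (merge): HEAD=fix@F [fix=F main=A]
After op 9 (branch): HEAD=fix@F [exp=F fix=F main=A]
ancestors(E) = {A,B,D,E}; E in? yes
ancestors(A) = {A}; E in? no
ancestors(D) = {A,B,D}; A in? yes
ancestors(C) = {A,B,C}; C in? yes

Answer: yes no yes yes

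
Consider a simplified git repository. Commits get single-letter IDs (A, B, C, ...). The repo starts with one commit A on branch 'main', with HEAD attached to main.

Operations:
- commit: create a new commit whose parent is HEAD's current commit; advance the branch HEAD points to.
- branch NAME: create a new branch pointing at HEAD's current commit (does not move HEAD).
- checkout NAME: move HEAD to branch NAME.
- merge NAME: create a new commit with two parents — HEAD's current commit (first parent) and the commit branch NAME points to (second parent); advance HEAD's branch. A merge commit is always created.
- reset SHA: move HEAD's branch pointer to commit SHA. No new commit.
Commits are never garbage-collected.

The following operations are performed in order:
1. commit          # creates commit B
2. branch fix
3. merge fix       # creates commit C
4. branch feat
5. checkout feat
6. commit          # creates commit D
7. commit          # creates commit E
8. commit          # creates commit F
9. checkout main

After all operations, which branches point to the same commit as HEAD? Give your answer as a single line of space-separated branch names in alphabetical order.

Answer: main

Derivation:
After op 1 (commit): HEAD=main@B [main=B]
After op 2 (branch): HEAD=main@B [fix=B main=B]
After op 3 (merge): HEAD=main@C [fix=B main=C]
After op 4 (branch): HEAD=main@C [feat=C fix=B main=C]
After op 5 (checkout): HEAD=feat@C [feat=C fix=B main=C]
After op 6 (commit): HEAD=feat@D [feat=D fix=B main=C]
After op 7 (commit): HEAD=feat@E [feat=E fix=B main=C]
After op 8 (commit): HEAD=feat@F [feat=F fix=B main=C]
After op 9 (checkout): HEAD=main@C [feat=F fix=B main=C]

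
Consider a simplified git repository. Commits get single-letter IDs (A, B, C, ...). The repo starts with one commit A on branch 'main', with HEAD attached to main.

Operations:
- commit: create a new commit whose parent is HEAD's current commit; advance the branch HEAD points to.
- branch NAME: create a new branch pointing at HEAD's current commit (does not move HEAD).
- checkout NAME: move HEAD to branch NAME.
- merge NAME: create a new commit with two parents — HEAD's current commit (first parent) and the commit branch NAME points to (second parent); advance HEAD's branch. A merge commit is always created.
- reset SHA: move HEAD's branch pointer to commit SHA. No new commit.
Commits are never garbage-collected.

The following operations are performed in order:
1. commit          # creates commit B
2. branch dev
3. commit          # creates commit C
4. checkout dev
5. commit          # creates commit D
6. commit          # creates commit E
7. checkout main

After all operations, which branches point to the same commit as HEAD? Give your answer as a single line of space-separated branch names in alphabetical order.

After op 1 (commit): HEAD=main@B [main=B]
After op 2 (branch): HEAD=main@B [dev=B main=B]
After op 3 (commit): HEAD=main@C [dev=B main=C]
After op 4 (checkout): HEAD=dev@B [dev=B main=C]
After op 5 (commit): HEAD=dev@D [dev=D main=C]
After op 6 (commit): HEAD=dev@E [dev=E main=C]
After op 7 (checkout): HEAD=main@C [dev=E main=C]

Answer: main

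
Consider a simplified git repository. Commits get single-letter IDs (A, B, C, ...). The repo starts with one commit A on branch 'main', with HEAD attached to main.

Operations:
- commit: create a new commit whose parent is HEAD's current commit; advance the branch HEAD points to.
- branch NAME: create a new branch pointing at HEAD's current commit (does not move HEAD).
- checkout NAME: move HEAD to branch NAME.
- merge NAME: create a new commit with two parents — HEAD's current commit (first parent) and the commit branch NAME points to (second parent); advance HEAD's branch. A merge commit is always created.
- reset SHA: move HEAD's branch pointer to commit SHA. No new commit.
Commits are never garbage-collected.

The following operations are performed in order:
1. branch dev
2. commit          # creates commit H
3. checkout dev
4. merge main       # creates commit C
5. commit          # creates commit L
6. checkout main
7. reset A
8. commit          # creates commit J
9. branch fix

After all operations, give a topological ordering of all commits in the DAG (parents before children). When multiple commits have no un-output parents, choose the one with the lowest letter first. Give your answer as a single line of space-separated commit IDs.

Answer: A H C J L

Derivation:
After op 1 (branch): HEAD=main@A [dev=A main=A]
After op 2 (commit): HEAD=main@H [dev=A main=H]
After op 3 (checkout): HEAD=dev@A [dev=A main=H]
After op 4 (merge): HEAD=dev@C [dev=C main=H]
After op 5 (commit): HEAD=dev@L [dev=L main=H]
After op 6 (checkout): HEAD=main@H [dev=L main=H]
After op 7 (reset): HEAD=main@A [dev=L main=A]
After op 8 (commit): HEAD=main@J [dev=L main=J]
After op 9 (branch): HEAD=main@J [dev=L fix=J main=J]
commit A: parents=[]
commit C: parents=['A', 'H']
commit H: parents=['A']
commit J: parents=['A']
commit L: parents=['C']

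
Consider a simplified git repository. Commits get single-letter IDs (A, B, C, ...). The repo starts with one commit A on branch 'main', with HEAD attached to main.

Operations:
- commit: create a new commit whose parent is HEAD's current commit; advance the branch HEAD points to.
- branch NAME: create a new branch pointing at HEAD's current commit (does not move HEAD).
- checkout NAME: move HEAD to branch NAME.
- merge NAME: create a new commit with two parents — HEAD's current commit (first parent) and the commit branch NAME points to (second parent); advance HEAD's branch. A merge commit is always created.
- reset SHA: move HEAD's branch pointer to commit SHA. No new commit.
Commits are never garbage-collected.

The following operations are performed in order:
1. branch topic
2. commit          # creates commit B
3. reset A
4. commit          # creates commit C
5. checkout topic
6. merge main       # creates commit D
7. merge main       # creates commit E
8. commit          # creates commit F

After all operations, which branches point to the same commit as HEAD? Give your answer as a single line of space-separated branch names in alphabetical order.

After op 1 (branch): HEAD=main@A [main=A topic=A]
After op 2 (commit): HEAD=main@B [main=B topic=A]
After op 3 (reset): HEAD=main@A [main=A topic=A]
After op 4 (commit): HEAD=main@C [main=C topic=A]
After op 5 (checkout): HEAD=topic@A [main=C topic=A]
After op 6 (merge): HEAD=topic@D [main=C topic=D]
After op 7 (merge): HEAD=topic@E [main=C topic=E]
After op 8 (commit): HEAD=topic@F [main=C topic=F]

Answer: topic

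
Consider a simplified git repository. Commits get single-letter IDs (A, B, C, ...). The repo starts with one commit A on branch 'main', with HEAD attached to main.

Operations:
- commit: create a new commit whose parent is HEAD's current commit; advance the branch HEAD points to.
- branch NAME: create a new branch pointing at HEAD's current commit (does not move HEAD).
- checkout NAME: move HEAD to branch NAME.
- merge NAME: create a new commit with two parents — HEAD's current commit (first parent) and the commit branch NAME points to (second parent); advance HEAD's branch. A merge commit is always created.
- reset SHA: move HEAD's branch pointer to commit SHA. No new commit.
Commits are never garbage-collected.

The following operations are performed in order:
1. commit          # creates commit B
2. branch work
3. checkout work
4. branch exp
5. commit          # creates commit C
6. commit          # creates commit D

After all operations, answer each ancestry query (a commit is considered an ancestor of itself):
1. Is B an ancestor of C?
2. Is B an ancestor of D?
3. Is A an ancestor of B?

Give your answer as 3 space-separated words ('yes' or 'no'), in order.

Answer: yes yes yes

Derivation:
After op 1 (commit): HEAD=main@B [main=B]
After op 2 (branch): HEAD=main@B [main=B work=B]
After op 3 (checkout): HEAD=work@B [main=B work=B]
After op 4 (branch): HEAD=work@B [exp=B main=B work=B]
After op 5 (commit): HEAD=work@C [exp=B main=B work=C]
After op 6 (commit): HEAD=work@D [exp=B main=B work=D]
ancestors(C) = {A,B,C}; B in? yes
ancestors(D) = {A,B,C,D}; B in? yes
ancestors(B) = {A,B}; A in? yes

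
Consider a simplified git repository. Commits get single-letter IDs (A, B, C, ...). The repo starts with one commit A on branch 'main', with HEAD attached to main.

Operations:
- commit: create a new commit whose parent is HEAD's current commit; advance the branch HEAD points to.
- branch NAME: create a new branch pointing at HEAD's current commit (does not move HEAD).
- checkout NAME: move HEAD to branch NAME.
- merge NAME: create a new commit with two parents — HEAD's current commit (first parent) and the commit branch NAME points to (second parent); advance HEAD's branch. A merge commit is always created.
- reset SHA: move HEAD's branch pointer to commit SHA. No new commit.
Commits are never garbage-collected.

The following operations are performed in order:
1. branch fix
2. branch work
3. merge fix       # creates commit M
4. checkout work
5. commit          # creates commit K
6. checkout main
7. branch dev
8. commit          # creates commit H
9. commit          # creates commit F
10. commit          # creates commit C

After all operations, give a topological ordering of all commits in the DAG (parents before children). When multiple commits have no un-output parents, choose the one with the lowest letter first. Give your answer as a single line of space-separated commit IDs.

Answer: A K M H F C

Derivation:
After op 1 (branch): HEAD=main@A [fix=A main=A]
After op 2 (branch): HEAD=main@A [fix=A main=A work=A]
After op 3 (merge): HEAD=main@M [fix=A main=M work=A]
After op 4 (checkout): HEAD=work@A [fix=A main=M work=A]
After op 5 (commit): HEAD=work@K [fix=A main=M work=K]
After op 6 (checkout): HEAD=main@M [fix=A main=M work=K]
After op 7 (branch): HEAD=main@M [dev=M fix=A main=M work=K]
After op 8 (commit): HEAD=main@H [dev=M fix=A main=H work=K]
After op 9 (commit): HEAD=main@F [dev=M fix=A main=F work=K]
After op 10 (commit): HEAD=main@C [dev=M fix=A main=C work=K]
commit A: parents=[]
commit C: parents=['F']
commit F: parents=['H']
commit H: parents=['M']
commit K: parents=['A']
commit M: parents=['A', 'A']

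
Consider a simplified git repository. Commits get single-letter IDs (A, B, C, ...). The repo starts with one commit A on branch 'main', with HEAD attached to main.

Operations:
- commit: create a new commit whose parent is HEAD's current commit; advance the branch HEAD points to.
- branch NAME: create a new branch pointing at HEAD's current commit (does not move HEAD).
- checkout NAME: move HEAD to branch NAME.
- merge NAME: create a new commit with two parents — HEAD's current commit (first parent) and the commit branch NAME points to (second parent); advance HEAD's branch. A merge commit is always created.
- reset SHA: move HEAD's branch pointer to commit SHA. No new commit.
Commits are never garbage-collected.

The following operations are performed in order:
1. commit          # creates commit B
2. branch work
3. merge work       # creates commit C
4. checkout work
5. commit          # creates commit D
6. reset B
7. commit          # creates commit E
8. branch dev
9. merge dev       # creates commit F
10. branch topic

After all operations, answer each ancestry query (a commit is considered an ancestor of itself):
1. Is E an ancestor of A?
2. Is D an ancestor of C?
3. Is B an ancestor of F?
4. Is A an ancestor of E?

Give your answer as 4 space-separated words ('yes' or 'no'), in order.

After op 1 (commit): HEAD=main@B [main=B]
After op 2 (branch): HEAD=main@B [main=B work=B]
After op 3 (merge): HEAD=main@C [main=C work=B]
After op 4 (checkout): HEAD=work@B [main=C work=B]
After op 5 (commit): HEAD=work@D [main=C work=D]
After op 6 (reset): HEAD=work@B [main=C work=B]
After op 7 (commit): HEAD=work@E [main=C work=E]
After op 8 (branch): HEAD=work@E [dev=E main=C work=E]
After op 9 (merge): HEAD=work@F [dev=E main=C work=F]
After op 10 (branch): HEAD=work@F [dev=E main=C topic=F work=F]
ancestors(A) = {A}; E in? no
ancestors(C) = {A,B,C}; D in? no
ancestors(F) = {A,B,E,F}; B in? yes
ancestors(E) = {A,B,E}; A in? yes

Answer: no no yes yes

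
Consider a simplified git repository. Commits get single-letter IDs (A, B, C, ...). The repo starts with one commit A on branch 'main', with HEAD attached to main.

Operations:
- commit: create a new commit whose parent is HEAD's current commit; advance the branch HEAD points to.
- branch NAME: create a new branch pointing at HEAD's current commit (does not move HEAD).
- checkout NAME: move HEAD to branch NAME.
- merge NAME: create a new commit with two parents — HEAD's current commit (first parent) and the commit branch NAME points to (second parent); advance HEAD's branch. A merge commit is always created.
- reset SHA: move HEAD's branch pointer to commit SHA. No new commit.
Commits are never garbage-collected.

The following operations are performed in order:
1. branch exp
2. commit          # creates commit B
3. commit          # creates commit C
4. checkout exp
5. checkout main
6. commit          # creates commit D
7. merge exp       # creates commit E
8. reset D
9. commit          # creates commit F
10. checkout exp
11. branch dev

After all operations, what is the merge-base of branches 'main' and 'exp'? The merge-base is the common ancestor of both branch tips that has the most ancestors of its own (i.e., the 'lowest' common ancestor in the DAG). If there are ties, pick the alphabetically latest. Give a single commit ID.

After op 1 (branch): HEAD=main@A [exp=A main=A]
After op 2 (commit): HEAD=main@B [exp=A main=B]
After op 3 (commit): HEAD=main@C [exp=A main=C]
After op 4 (checkout): HEAD=exp@A [exp=A main=C]
After op 5 (checkout): HEAD=main@C [exp=A main=C]
After op 6 (commit): HEAD=main@D [exp=A main=D]
After op 7 (merge): HEAD=main@E [exp=A main=E]
After op 8 (reset): HEAD=main@D [exp=A main=D]
After op 9 (commit): HEAD=main@F [exp=A main=F]
After op 10 (checkout): HEAD=exp@A [exp=A main=F]
After op 11 (branch): HEAD=exp@A [dev=A exp=A main=F]
ancestors(main=F): ['A', 'B', 'C', 'D', 'F']
ancestors(exp=A): ['A']
common: ['A']

Answer: A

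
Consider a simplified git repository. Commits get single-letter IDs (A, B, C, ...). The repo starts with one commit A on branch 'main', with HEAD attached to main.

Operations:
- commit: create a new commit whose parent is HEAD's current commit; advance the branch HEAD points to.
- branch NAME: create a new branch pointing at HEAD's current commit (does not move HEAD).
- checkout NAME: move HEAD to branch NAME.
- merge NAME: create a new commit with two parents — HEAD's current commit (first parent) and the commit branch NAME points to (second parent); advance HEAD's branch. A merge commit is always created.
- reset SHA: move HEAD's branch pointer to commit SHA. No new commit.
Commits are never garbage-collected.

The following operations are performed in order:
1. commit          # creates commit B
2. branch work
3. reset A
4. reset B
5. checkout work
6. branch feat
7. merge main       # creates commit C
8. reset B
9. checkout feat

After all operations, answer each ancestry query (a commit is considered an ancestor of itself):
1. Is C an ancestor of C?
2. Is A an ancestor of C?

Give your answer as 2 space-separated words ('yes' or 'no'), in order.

After op 1 (commit): HEAD=main@B [main=B]
After op 2 (branch): HEAD=main@B [main=B work=B]
After op 3 (reset): HEAD=main@A [main=A work=B]
After op 4 (reset): HEAD=main@B [main=B work=B]
After op 5 (checkout): HEAD=work@B [main=B work=B]
After op 6 (branch): HEAD=work@B [feat=B main=B work=B]
After op 7 (merge): HEAD=work@C [feat=B main=B work=C]
After op 8 (reset): HEAD=work@B [feat=B main=B work=B]
After op 9 (checkout): HEAD=feat@B [feat=B main=B work=B]
ancestors(C) = {A,B,C}; C in? yes
ancestors(C) = {A,B,C}; A in? yes

Answer: yes yes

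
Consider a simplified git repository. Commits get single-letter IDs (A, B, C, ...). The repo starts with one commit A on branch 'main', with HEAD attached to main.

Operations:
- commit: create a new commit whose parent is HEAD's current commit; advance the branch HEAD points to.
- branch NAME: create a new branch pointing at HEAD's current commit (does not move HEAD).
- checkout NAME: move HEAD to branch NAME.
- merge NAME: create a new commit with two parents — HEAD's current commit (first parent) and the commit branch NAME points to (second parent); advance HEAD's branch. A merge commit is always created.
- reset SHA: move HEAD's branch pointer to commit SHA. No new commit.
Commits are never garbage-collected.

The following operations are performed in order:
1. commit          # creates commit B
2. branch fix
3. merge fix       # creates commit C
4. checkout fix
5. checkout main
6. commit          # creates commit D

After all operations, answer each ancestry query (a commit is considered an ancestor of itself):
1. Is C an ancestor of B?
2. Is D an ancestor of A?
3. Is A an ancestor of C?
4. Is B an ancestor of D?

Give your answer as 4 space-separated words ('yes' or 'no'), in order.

After op 1 (commit): HEAD=main@B [main=B]
After op 2 (branch): HEAD=main@B [fix=B main=B]
After op 3 (merge): HEAD=main@C [fix=B main=C]
After op 4 (checkout): HEAD=fix@B [fix=B main=C]
After op 5 (checkout): HEAD=main@C [fix=B main=C]
After op 6 (commit): HEAD=main@D [fix=B main=D]
ancestors(B) = {A,B}; C in? no
ancestors(A) = {A}; D in? no
ancestors(C) = {A,B,C}; A in? yes
ancestors(D) = {A,B,C,D}; B in? yes

Answer: no no yes yes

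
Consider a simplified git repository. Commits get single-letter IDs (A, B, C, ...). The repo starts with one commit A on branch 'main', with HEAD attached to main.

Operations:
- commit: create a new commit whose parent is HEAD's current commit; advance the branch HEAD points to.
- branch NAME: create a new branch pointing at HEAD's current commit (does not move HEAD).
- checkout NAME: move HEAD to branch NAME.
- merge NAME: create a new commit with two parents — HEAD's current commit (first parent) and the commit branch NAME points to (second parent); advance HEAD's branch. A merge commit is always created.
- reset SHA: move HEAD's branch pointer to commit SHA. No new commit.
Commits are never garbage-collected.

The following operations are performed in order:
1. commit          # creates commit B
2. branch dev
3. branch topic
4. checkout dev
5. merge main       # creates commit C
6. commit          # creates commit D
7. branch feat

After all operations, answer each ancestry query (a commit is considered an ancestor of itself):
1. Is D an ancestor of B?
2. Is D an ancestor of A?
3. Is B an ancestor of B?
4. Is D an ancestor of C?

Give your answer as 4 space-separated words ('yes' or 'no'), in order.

Answer: no no yes no

Derivation:
After op 1 (commit): HEAD=main@B [main=B]
After op 2 (branch): HEAD=main@B [dev=B main=B]
After op 3 (branch): HEAD=main@B [dev=B main=B topic=B]
After op 4 (checkout): HEAD=dev@B [dev=B main=B topic=B]
After op 5 (merge): HEAD=dev@C [dev=C main=B topic=B]
After op 6 (commit): HEAD=dev@D [dev=D main=B topic=B]
After op 7 (branch): HEAD=dev@D [dev=D feat=D main=B topic=B]
ancestors(B) = {A,B}; D in? no
ancestors(A) = {A}; D in? no
ancestors(B) = {A,B}; B in? yes
ancestors(C) = {A,B,C}; D in? no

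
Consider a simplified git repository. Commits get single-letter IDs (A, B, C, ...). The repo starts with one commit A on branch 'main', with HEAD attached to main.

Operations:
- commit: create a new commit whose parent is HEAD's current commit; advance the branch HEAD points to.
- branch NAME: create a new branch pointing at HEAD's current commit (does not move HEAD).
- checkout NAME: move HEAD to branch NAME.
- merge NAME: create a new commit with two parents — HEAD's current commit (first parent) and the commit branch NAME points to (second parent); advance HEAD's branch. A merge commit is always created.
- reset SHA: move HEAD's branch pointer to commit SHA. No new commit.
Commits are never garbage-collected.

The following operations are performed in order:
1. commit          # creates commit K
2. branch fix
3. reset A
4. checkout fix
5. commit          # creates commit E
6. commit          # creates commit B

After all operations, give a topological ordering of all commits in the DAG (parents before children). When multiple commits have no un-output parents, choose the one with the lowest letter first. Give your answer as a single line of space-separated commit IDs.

Answer: A K E B

Derivation:
After op 1 (commit): HEAD=main@K [main=K]
After op 2 (branch): HEAD=main@K [fix=K main=K]
After op 3 (reset): HEAD=main@A [fix=K main=A]
After op 4 (checkout): HEAD=fix@K [fix=K main=A]
After op 5 (commit): HEAD=fix@E [fix=E main=A]
After op 6 (commit): HEAD=fix@B [fix=B main=A]
commit A: parents=[]
commit B: parents=['E']
commit E: parents=['K']
commit K: parents=['A']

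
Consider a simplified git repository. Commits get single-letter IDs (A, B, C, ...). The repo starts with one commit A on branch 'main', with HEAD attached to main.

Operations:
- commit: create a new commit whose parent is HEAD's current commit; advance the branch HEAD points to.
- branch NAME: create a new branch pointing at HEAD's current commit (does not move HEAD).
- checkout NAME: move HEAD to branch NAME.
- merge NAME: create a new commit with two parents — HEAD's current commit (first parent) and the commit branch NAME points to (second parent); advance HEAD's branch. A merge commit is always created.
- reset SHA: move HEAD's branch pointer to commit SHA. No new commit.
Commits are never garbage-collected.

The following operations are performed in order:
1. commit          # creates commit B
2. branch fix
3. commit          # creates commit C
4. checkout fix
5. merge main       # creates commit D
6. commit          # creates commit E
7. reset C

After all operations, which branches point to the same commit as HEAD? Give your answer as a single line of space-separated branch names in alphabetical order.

After op 1 (commit): HEAD=main@B [main=B]
After op 2 (branch): HEAD=main@B [fix=B main=B]
After op 3 (commit): HEAD=main@C [fix=B main=C]
After op 4 (checkout): HEAD=fix@B [fix=B main=C]
After op 5 (merge): HEAD=fix@D [fix=D main=C]
After op 6 (commit): HEAD=fix@E [fix=E main=C]
After op 7 (reset): HEAD=fix@C [fix=C main=C]

Answer: fix main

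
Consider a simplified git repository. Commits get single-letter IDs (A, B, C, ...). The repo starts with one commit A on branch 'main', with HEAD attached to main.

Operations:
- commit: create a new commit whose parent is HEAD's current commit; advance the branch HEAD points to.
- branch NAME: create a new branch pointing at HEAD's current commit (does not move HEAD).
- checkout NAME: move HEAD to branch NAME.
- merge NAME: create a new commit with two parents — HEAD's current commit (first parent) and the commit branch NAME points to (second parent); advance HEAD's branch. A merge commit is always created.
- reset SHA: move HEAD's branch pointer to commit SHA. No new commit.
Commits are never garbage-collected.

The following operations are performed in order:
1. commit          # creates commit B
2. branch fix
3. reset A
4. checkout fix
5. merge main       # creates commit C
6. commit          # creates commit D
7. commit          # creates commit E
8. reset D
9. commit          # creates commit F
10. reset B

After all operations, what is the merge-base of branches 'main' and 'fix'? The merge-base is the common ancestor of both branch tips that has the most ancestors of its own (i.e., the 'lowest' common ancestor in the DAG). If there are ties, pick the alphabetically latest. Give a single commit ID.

After op 1 (commit): HEAD=main@B [main=B]
After op 2 (branch): HEAD=main@B [fix=B main=B]
After op 3 (reset): HEAD=main@A [fix=B main=A]
After op 4 (checkout): HEAD=fix@B [fix=B main=A]
After op 5 (merge): HEAD=fix@C [fix=C main=A]
After op 6 (commit): HEAD=fix@D [fix=D main=A]
After op 7 (commit): HEAD=fix@E [fix=E main=A]
After op 8 (reset): HEAD=fix@D [fix=D main=A]
After op 9 (commit): HEAD=fix@F [fix=F main=A]
After op 10 (reset): HEAD=fix@B [fix=B main=A]
ancestors(main=A): ['A']
ancestors(fix=B): ['A', 'B']
common: ['A']

Answer: A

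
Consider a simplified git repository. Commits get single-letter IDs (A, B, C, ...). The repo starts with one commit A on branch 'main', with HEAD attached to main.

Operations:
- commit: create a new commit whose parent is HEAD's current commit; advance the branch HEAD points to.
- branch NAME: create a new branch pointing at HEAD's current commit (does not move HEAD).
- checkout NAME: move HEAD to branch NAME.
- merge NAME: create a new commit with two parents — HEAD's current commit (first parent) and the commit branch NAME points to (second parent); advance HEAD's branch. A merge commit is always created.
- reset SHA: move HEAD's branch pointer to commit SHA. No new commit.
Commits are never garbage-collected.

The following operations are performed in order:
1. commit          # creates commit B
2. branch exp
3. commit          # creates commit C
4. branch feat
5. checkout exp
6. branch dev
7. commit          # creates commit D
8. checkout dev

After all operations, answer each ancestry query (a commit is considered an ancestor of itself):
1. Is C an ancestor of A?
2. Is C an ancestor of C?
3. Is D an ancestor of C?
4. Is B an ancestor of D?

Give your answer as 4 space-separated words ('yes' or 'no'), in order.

Answer: no yes no yes

Derivation:
After op 1 (commit): HEAD=main@B [main=B]
After op 2 (branch): HEAD=main@B [exp=B main=B]
After op 3 (commit): HEAD=main@C [exp=B main=C]
After op 4 (branch): HEAD=main@C [exp=B feat=C main=C]
After op 5 (checkout): HEAD=exp@B [exp=B feat=C main=C]
After op 6 (branch): HEAD=exp@B [dev=B exp=B feat=C main=C]
After op 7 (commit): HEAD=exp@D [dev=B exp=D feat=C main=C]
After op 8 (checkout): HEAD=dev@B [dev=B exp=D feat=C main=C]
ancestors(A) = {A}; C in? no
ancestors(C) = {A,B,C}; C in? yes
ancestors(C) = {A,B,C}; D in? no
ancestors(D) = {A,B,D}; B in? yes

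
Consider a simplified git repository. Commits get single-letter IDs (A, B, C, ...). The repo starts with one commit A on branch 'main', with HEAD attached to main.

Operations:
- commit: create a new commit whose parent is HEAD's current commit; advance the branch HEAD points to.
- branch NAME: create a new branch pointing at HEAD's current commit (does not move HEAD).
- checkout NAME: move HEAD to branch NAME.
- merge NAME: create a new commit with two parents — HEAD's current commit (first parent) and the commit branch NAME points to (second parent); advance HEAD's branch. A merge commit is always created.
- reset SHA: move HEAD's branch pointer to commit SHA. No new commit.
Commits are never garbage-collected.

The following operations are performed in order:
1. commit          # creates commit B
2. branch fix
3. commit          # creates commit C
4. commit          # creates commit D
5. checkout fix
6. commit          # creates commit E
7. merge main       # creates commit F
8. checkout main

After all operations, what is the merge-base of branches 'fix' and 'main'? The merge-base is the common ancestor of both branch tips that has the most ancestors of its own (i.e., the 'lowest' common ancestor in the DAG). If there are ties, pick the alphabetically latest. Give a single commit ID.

After op 1 (commit): HEAD=main@B [main=B]
After op 2 (branch): HEAD=main@B [fix=B main=B]
After op 3 (commit): HEAD=main@C [fix=B main=C]
After op 4 (commit): HEAD=main@D [fix=B main=D]
After op 5 (checkout): HEAD=fix@B [fix=B main=D]
After op 6 (commit): HEAD=fix@E [fix=E main=D]
After op 7 (merge): HEAD=fix@F [fix=F main=D]
After op 8 (checkout): HEAD=main@D [fix=F main=D]
ancestors(fix=F): ['A', 'B', 'C', 'D', 'E', 'F']
ancestors(main=D): ['A', 'B', 'C', 'D']
common: ['A', 'B', 'C', 'D']

Answer: D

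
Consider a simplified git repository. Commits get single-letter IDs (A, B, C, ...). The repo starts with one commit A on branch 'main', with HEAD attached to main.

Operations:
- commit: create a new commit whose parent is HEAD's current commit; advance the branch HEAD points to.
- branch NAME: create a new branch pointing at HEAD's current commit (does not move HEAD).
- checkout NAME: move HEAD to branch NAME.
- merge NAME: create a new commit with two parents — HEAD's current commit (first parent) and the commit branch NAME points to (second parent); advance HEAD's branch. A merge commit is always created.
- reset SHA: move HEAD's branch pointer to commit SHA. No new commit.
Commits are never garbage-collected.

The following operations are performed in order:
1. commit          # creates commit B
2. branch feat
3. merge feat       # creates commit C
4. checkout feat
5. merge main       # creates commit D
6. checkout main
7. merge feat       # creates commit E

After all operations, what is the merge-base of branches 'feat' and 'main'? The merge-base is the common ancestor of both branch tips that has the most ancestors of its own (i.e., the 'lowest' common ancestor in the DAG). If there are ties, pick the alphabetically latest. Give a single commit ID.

Answer: D

Derivation:
After op 1 (commit): HEAD=main@B [main=B]
After op 2 (branch): HEAD=main@B [feat=B main=B]
After op 3 (merge): HEAD=main@C [feat=B main=C]
After op 4 (checkout): HEAD=feat@B [feat=B main=C]
After op 5 (merge): HEAD=feat@D [feat=D main=C]
After op 6 (checkout): HEAD=main@C [feat=D main=C]
After op 7 (merge): HEAD=main@E [feat=D main=E]
ancestors(feat=D): ['A', 'B', 'C', 'D']
ancestors(main=E): ['A', 'B', 'C', 'D', 'E']
common: ['A', 'B', 'C', 'D']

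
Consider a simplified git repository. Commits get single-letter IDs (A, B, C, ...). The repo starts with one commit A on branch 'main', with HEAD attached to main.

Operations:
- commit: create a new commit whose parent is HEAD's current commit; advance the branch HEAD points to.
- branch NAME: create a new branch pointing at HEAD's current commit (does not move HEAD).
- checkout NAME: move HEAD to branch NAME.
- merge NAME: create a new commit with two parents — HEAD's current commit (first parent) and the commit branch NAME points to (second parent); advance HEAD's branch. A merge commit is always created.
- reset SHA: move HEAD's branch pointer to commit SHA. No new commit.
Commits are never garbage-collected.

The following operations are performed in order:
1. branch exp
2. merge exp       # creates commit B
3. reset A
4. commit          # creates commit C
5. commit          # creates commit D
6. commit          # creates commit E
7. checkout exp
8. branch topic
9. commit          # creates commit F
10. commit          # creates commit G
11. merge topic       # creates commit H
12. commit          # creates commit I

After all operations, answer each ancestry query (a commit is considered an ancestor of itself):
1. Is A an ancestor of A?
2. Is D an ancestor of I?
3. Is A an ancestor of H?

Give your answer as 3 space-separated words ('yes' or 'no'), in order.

After op 1 (branch): HEAD=main@A [exp=A main=A]
After op 2 (merge): HEAD=main@B [exp=A main=B]
After op 3 (reset): HEAD=main@A [exp=A main=A]
After op 4 (commit): HEAD=main@C [exp=A main=C]
After op 5 (commit): HEAD=main@D [exp=A main=D]
After op 6 (commit): HEAD=main@E [exp=A main=E]
After op 7 (checkout): HEAD=exp@A [exp=A main=E]
After op 8 (branch): HEAD=exp@A [exp=A main=E topic=A]
After op 9 (commit): HEAD=exp@F [exp=F main=E topic=A]
After op 10 (commit): HEAD=exp@G [exp=G main=E topic=A]
After op 11 (merge): HEAD=exp@H [exp=H main=E topic=A]
After op 12 (commit): HEAD=exp@I [exp=I main=E topic=A]
ancestors(A) = {A}; A in? yes
ancestors(I) = {A,F,G,H,I}; D in? no
ancestors(H) = {A,F,G,H}; A in? yes

Answer: yes no yes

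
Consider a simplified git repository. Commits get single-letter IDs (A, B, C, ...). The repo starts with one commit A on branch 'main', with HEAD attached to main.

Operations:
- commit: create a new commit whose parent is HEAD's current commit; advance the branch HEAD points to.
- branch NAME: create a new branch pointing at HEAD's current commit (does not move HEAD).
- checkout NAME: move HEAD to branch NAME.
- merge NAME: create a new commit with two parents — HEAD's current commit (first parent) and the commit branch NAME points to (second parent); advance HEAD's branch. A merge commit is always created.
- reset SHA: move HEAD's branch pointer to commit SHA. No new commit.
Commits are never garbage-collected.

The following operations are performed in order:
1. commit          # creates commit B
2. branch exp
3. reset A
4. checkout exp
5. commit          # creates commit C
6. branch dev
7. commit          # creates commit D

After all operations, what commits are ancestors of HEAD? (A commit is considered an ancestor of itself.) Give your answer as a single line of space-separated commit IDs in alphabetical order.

Answer: A B C D

Derivation:
After op 1 (commit): HEAD=main@B [main=B]
After op 2 (branch): HEAD=main@B [exp=B main=B]
After op 3 (reset): HEAD=main@A [exp=B main=A]
After op 4 (checkout): HEAD=exp@B [exp=B main=A]
After op 5 (commit): HEAD=exp@C [exp=C main=A]
After op 6 (branch): HEAD=exp@C [dev=C exp=C main=A]
After op 7 (commit): HEAD=exp@D [dev=C exp=D main=A]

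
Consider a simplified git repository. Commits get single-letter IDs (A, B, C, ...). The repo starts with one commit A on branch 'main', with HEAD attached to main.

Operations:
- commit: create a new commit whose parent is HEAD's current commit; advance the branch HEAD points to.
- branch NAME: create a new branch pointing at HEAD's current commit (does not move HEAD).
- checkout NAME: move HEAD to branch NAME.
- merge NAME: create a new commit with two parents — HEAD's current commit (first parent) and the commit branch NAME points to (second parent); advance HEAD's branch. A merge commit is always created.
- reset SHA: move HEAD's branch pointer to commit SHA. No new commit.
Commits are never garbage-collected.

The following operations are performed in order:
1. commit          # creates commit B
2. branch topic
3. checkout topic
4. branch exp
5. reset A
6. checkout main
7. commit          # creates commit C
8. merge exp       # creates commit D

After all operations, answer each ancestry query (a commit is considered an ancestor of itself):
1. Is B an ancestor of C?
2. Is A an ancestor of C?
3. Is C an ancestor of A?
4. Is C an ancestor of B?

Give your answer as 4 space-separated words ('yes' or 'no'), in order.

Answer: yes yes no no

Derivation:
After op 1 (commit): HEAD=main@B [main=B]
After op 2 (branch): HEAD=main@B [main=B topic=B]
After op 3 (checkout): HEAD=topic@B [main=B topic=B]
After op 4 (branch): HEAD=topic@B [exp=B main=B topic=B]
After op 5 (reset): HEAD=topic@A [exp=B main=B topic=A]
After op 6 (checkout): HEAD=main@B [exp=B main=B topic=A]
After op 7 (commit): HEAD=main@C [exp=B main=C topic=A]
After op 8 (merge): HEAD=main@D [exp=B main=D topic=A]
ancestors(C) = {A,B,C}; B in? yes
ancestors(C) = {A,B,C}; A in? yes
ancestors(A) = {A}; C in? no
ancestors(B) = {A,B}; C in? no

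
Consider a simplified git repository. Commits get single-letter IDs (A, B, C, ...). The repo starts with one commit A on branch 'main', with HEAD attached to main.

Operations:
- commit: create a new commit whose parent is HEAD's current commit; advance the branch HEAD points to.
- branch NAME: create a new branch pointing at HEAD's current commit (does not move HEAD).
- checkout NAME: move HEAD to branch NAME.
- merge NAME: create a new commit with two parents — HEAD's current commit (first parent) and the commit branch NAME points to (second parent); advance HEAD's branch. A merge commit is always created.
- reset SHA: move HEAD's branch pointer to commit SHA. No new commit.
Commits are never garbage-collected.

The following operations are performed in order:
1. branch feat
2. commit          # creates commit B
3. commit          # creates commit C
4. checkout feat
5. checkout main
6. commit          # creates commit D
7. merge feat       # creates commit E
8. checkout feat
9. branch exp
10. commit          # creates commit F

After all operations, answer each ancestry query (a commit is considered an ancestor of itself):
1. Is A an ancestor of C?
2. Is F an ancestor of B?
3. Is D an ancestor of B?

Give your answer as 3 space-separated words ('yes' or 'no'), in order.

Answer: yes no no

Derivation:
After op 1 (branch): HEAD=main@A [feat=A main=A]
After op 2 (commit): HEAD=main@B [feat=A main=B]
After op 3 (commit): HEAD=main@C [feat=A main=C]
After op 4 (checkout): HEAD=feat@A [feat=A main=C]
After op 5 (checkout): HEAD=main@C [feat=A main=C]
After op 6 (commit): HEAD=main@D [feat=A main=D]
After op 7 (merge): HEAD=main@E [feat=A main=E]
After op 8 (checkout): HEAD=feat@A [feat=A main=E]
After op 9 (branch): HEAD=feat@A [exp=A feat=A main=E]
After op 10 (commit): HEAD=feat@F [exp=A feat=F main=E]
ancestors(C) = {A,B,C}; A in? yes
ancestors(B) = {A,B}; F in? no
ancestors(B) = {A,B}; D in? no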